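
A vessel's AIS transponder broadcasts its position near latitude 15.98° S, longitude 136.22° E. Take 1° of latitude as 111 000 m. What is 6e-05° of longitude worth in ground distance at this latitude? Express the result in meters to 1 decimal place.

At 15.98° a degree of longitude is 111000 × cos 15.98° ≈ 106711 m, so 6e-05° corresponds to 6.40264 m.

6.4 meters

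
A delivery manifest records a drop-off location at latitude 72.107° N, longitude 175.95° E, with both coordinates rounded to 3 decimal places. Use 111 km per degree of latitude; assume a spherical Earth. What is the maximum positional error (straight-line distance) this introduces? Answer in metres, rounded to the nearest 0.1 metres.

Rounding to 3 decimal places leaves each coordinate within ±0.0005° of the true value.
N–S: 0.0005° × 111000 m/° = 55.5 m.
Longitude error → 0.0005 × 111000 × cos 72.107° = 0.0005 × 111000 × 0.3072 ≈ 17.0518 m.
Combining orthogonally: (55.5² + 17.0518²)^½ ≈ 58.0604 m.

58.1 metres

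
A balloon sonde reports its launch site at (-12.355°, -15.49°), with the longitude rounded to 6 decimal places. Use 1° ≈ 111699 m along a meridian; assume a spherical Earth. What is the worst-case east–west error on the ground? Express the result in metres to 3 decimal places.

Rounding to 6 decimal places leaves the longitude within ±5e-07° of the true value.
Parallels shrink by cos φ, so at 12.355° a degree of longitude is 111699 × 0.9768 ≈ 109112 m.
East–west error: 5e-07° × 109112 m/° ≈ 0.0545561 m.

0.055 metres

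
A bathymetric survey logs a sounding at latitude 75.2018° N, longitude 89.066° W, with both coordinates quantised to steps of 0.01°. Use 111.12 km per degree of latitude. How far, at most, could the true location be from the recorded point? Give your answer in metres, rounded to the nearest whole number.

With a 0.01° grid the true value lies within half a step, ±0.01°/2 = ±0.005°, of the stored one.
N–S: 0.005° × 111120 m/° = 555.6 m.
E–W at 75.2018°: 0.005° × 111120 × cos 75.2018° = 0.005 × 111120 × 0.2554 ≈ 141.909 m.
Combining orthogonally: (555.6² + 141.909²)^½ ≈ 573.437 m.

573 metres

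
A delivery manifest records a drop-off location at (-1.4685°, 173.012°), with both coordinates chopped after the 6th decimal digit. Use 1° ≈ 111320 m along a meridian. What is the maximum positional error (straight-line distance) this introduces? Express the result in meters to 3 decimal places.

0.157 meters

Truncating at 6 decimal places can drop up to a full unit in the last place, so each coordinate may be off by as much as 1e-06°.
N–S: 1e-06° × 111320 m/° = 0.11132 m.
East–west component at 1.4685°: 1e-06° × 111320 × cos 1.4685° ≈ 1e-06 × 111283 ≈ 0.111283 m.
Worst case both components are at the extreme and orthogonal: √(0.11132² + 0.111283²) ≈ 0.157404 m.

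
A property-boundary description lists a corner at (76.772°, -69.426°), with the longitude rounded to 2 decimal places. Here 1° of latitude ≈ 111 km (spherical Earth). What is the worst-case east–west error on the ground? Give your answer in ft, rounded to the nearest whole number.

Rounding to 2 decimal places leaves the longitude within ±0.005° of the true value.
At latitude 76.772° a degree of longitude spans 111000 m × cos 76.772° = 111000 × 0.2288 ≈ 25399.8 m.
East–west error: 0.005° × 25399.8 m/° ≈ 126.999 m.
In feet: 126.999 m ÷ 0.3048 ≈ 416.66 ft.

417 ft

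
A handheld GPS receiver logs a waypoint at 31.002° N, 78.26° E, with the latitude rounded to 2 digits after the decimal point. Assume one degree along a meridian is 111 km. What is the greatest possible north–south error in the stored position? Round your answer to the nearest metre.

Rounding to 2 decimal places leaves the latitude within ±0.005° of the true value.
Along the meridian that is 0.005° × 111000 m/° = 555 m.

555 metres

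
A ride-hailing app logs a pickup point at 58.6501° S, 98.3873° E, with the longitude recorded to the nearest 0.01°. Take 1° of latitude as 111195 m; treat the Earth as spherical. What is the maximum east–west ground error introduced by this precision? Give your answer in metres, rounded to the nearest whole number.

Rounding to 2 decimal places leaves the longitude within ±0.005° of the true value.
Parallels shrink by cos φ, so at 58.6501° a degree of longitude is 111195 × 0.5203 ≈ 57850.7 m.
East–west error: 0.005° × 57850.7 m/° ≈ 289.253 m.

289 metres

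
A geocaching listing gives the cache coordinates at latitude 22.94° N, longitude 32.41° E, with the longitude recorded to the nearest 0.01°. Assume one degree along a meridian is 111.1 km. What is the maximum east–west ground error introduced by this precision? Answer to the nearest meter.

Rounding to 2 decimal places leaves the longitude within ±0.005° of the true value.
At latitude 22.94° a degree of longitude spans 111100 m × cos 22.94° = 111100 × 0.9209 ≈ 102313 m.
So at most 0.005° × 102313 ≈ 511.567 m east–west.

512 meters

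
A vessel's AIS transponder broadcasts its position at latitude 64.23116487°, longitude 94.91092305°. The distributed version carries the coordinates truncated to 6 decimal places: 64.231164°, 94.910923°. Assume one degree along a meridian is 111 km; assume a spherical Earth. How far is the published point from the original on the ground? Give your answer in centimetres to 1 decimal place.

9.7 centimetres

Δlat = 64.23116487 − 64.231164 = +0.00000087°; Δlon = 94.91092305 − 94.910923 = +0.00000005°.
N–S: 0.00000087° × 111000 m/° = 0.09657 m.
E–W at 64.2312°: 0.00000005° × 111000 × cos 64.2312° = 0.00000005 × 111000 × 0.4347 ≈ 0.00241281 m.
Distance: √(0.09657² + 0.00241281²) ≈ 0.0966001 m.
That is 0.0966001 m = 9.66 cm.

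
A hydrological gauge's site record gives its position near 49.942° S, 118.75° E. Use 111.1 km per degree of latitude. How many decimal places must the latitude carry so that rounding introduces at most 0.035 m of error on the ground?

One degree of latitude covers 111100 m.
With N decimal places the half-ulp bound is 0.5·10⁻ᴺ°, or 0.5·10⁻ᴺ × 111100 m on the ground.
Need 0.5 × 111100 × 10⁻ᴺ ≤ 0.035 → 10⁻ᴺ ≤ 6.301e-07, so N ≥ 6.20.
N = 6 would give 0.0555 m (too coarse); N = 7 gives 0.00556 m ≤ 0.035 m.

7 decimal places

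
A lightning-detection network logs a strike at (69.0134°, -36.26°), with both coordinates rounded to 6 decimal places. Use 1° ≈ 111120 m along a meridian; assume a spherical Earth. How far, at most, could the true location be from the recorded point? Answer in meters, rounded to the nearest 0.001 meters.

0.059 meters

Rounding to 6 decimal places leaves each coordinate within ±5e-07° of the true value.
Latitude error → 5e-07 × 111120 = 0.05556 m along the meridian.
Longitude error → 5e-07 × 111120 × cos 69.0134° = 5e-07 × 111120 × 0.3581 ≈ 0.0198988 m.
The two errors are perpendicular, so the maximum displacement is √(0.05556² + 0.0198988²) ≈ 0.0590159 m.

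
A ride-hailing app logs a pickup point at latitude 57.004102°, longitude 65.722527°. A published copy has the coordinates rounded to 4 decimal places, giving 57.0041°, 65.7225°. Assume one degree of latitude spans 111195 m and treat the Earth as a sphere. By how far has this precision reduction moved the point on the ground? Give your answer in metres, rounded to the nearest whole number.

The latitude changed by +0.000002° and the longitude by +0.000027°.
N–S: 0.000002° × 111195 m/° = 0.22239 m.
East–west at this latitude: 0.000027° × 111195 × cos 57.0041° ≈ 0.000027 × 60554.5 = 1.63497 m.
Distance: √(0.22239² + 1.63497²) ≈ 1.65003 m.

2 metres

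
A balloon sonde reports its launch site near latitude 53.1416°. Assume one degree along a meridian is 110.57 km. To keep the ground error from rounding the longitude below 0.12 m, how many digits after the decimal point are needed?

At 53.1416° one degree of longitude covers 110570 × cos 53.1416° ≈ 110570 × 0.5998 ≈ 66324.2 m.
Rounding to N decimal places gives at most 0.5 × 10⁻ᴺ degrees of error, i.e. 0.5 × 10⁻ᴺ × 66324.2 m.
Setting 33162.1 × 10⁻ᴺ ≤ 0.12 gives 10ᴺ ≥ 2.764e+05, i.e. N ≥ 5.44.
N = 5 would give 0.332 m (too coarse); N = 6 gives 0.0332 m ≤ 0.12 m.

6 decimal places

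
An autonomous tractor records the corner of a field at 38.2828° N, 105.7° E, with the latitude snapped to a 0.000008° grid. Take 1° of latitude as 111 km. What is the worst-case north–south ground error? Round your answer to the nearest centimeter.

With a 0.000008° grid the true value lies within half a step, ±0.000008°/2 = ±4e-06°, of the stored one.
North–south distance: 4e-06° × 111000 m/° = 0.444 m.
That is 0.444 m = 44.4 cm.

44 centimeters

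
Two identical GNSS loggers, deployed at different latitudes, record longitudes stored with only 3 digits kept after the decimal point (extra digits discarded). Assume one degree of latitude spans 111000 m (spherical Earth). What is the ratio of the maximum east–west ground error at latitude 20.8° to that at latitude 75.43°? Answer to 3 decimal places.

3.716

Truncating at 3 decimal places can drop up to a full unit in the last place, so the longitude may be off by as much as 0.001°.
Error at 20.8° = 0.001° × 111000 × cos 20.8° ≈ 111 × 0.9348 = 103.77 m.
At 75.43°: 0.001° × 111000 × cos 75.43° = 0.001 × 111000 × 0.2516 ≈ 27.923 m.
Ratio: 103.77 / 27.923 = cos 20.8° / cos 75.43° ≈ 3.7161.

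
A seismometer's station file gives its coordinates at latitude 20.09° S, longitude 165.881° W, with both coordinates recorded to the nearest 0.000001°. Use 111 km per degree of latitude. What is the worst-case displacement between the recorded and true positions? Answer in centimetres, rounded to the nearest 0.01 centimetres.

Rounding to 6 decimal places leaves each coordinate within ±5e-07° of the true value.
Latitude error → 5e-07 × 111000 = 0.0555 m along the meridian.
E–W at 20.09°: 5e-07° × 111000 × cos 20.09° = 5e-07 × 111000 × 0.9392 ≈ 0.0521231 m.
The two errors are perpendicular, so the maximum displacement is √(0.0555² + 0.0521231²) ≈ 0.0761384 m.
That is 0.0761384 m = 7.6138 cm.

7.61 centimetres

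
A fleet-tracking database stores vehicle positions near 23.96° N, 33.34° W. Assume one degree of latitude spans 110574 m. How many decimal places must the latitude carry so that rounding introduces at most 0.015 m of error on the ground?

One degree of latitude covers 110574 m.
With N decimal places the half-ulp bound is 0.5·10⁻ᴺ°, or 0.5·10⁻ᴺ × 110574 m on the ground.
Setting 55287 × 10⁻ᴺ ≤ 0.015 gives 10ᴺ ≥ 3.686e+06, i.e. N ≥ 6.57.
At 6 places the error can reach 0.0553 m, but 7 places keeps it to 0.00553 m.

7 decimal places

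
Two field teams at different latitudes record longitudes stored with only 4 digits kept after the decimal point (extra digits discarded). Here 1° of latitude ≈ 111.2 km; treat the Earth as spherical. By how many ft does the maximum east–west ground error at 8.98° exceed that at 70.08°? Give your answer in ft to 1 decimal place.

Truncating at 4 decimal places can drop up to a full unit in the last place, so the longitude may be off by as much as 0.0001°.
Error at 8.98° = 0.0001° × 111200 × cos 8.98° ≈ 11.12 × 0.9877 = 10.984 m.
Error at 70.08° = 0.0001° × 111200 × cos 70.08° ≈ 11.12 × 0.3407 = 3.7887 m.
Difference: 10.984 − 3.7887 = 7.195 m.
Converting: 7.19503 m × 3.2808 ft/m ≈ 23.606 ft.

23.6 ft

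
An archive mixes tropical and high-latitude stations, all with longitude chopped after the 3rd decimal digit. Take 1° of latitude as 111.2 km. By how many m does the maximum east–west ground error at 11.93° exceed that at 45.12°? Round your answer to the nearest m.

Truncating at 3 decimal places can drop up to a full unit in the last place, so the longitude may be off by as much as 0.001°.
Error at 11.93° = 0.001° × 111200 × cos 11.93° ≈ 111.2 × 0.9784 = 108.8 m.
Error at 45.12° = 0.001° × 111200 × cos 45.12° ≈ 111.2 × 0.7056 = 78.465 m.
Difference: 108.8 − 78.465 = 30.333 m.

30 m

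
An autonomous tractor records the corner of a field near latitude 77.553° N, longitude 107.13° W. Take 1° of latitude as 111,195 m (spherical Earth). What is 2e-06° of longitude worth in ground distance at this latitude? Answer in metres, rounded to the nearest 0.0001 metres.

One degree of longitude here spans 111195 × cos 77.553° = 111195 × 0.2155 ≈ 23966.6 m; 2e-06° of that is 0.0479331 m.

0.0479 metres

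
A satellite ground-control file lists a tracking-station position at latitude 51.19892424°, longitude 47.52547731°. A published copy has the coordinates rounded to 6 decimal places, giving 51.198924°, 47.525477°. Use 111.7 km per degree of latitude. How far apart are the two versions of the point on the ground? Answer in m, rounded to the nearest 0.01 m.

The latitude changed by +0.00000024° and the longitude by +0.00000031°.
N–S: 0.00000024° × 111700 m/° = 0.026808 m.
East–west at this latitude: 0.00000031° × 111700 × cos 51.1989° ≈ 0.00000031 × 69993.3 = 0.0216979 m.
Hypotenuse of the two orthogonal shifts: √(0.026808² + 0.0216979²) = 0.0344887 m.

0.03 m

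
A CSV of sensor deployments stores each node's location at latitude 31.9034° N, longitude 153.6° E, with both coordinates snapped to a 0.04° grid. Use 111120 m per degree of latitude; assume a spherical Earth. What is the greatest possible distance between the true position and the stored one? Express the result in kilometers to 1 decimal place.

With a 0.04° grid the true value lies within half a step, ±0.04°/2 = ±0.02°, of the stored one.
North–south component: 0.02° × 111120 = 2222.4 m.
Longitude error → 0.02 × 111120 × cos 31.9034° = 0.02 × 111120 × 0.8489 ≈ 1886.68 m.
The two errors are perpendicular, so the maximum displacement is √(2222.4² + 1886.68²) ≈ 2915.24 m.
That is 2915.24 m = 2.9152 km.

2.9 kilometers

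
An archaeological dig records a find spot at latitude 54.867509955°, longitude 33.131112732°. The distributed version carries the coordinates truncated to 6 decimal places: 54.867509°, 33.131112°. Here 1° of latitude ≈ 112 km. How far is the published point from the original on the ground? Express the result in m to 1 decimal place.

Δlat = 54.867509955 − 54.867509 = +0.000000955°; Δlon = 33.131112732 − 33.131112 = +0.000000732°.
N–S: 0.000000955° × 112000 m/° = 0.10696 m.
East–west at this latitude: 0.000000732° × 112000 × cos 54.8675° ≈ 0.000000732 × 64452.5 = 0.0471793 m.
Distance: √(0.10696² + 0.0471793²) ≈ 0.116903 m.

0.1 m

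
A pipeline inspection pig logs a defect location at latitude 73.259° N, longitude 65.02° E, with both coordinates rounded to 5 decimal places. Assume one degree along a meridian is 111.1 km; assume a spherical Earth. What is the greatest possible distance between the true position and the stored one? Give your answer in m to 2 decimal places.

0.58 m

Rounding to 5 decimal places leaves each coordinate within ±5e-06° of the true value.
North–south component: 5e-06° × 111100 = 0.5555 m.
E–W at 73.259°: 5e-06° × 111100 × cos 73.259° = 5e-06 × 111100 × 0.2880 ≈ 0.160009 m.
Combining orthogonally: (0.5555² + 0.160009²)^½ ≈ 0.578086 m.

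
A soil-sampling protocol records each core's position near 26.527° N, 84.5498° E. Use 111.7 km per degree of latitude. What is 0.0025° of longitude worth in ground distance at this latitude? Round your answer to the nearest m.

250 m

One degree of longitude here spans 111700 × cos 26.527° = 111700 × 0.8947 ≈ 99940.7 m; 0.0025° of that is 249.852 m.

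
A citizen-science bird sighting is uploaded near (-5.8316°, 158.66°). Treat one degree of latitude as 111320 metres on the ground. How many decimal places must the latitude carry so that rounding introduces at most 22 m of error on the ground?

4 decimal places

One degree of latitude covers 111320 m.
Rounding to N decimal places gives at most 0.5 × 10⁻ᴺ degrees of error, i.e. 0.5 × 10⁻ᴺ × 111320 m.
Need 0.5 × 111320 × 10⁻ᴺ ≤ 22 → 10⁻ᴺ ≤ 3.953e-04, so N ≥ 3.40.
N = 3 would give 55.7 m (too coarse); N = 4 gives 5.57 m ≤ 22 m.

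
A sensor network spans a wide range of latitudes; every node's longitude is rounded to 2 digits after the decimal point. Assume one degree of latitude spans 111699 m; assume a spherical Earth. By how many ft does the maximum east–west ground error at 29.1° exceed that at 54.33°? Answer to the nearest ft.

533 ft

Rounding to 2 decimal places leaves the longitude within ±0.005° of the true value.
Error at 29.1° = 0.005° × 111699 × cos 29.1° ≈ 558.5 × 0.8738 = 488 m.
Error at 54.33° = 0.005° × 111699 × cos 54.33° ≈ 558.5 × 0.5831 = 325.67 m.
Difference: 488 − 325.67 = 162.33 m.
Converting: 162.33 m × 3.2808 ft/m ≈ 532.58 ft.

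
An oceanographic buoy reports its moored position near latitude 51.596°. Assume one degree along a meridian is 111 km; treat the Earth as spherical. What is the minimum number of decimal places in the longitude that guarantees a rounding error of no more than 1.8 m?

5 decimal places

At 51.596° one degree of longitude covers 111000 × cos 51.596° ≈ 111000 × 0.6212 ≈ 68953.5 m.
Rounding to N decimal places gives at most 0.5 × 10⁻ᴺ degrees of error, i.e. 0.5 × 10⁻ᴺ × 68953.5 m.
Setting 34476.7 × 10⁻ᴺ ≤ 1.8 gives 10ᴺ ≥ 1.915e+04, i.e. N ≥ 4.28.
N = 4 would give 3.45 m (too coarse); N = 5 gives 0.345 m ≤ 1.8 m.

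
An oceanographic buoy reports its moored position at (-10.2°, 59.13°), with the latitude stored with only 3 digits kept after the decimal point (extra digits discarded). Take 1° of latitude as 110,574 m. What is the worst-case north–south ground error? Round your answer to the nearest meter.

Truncating at 3 decimal places can drop up to a full unit in the last place, so the latitude may be off by as much as 0.001°.
So the N–S error is at most 0.001 × 110574 = 110.574 m.

111 meters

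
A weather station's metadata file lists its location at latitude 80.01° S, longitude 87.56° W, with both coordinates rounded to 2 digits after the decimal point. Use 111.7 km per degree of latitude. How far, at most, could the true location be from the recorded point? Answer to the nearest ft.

Rounding to 2 decimal places leaves each coordinate within ±0.005° of the true value.
Latitude error → 0.005 × 111700 = 558.5 m along the meridian.
E–W at 80.01°: 0.005° × 111700 × cos 80.01° = 0.005 × 111700 × 0.1735 ≈ 96.8865 m.
Worst case both components are at the extreme and orthogonal: √(558.5² + 96.8865²) ≈ 566.841 m.
In feet: 566.841 m ÷ 0.3048 ≈ 1859.7 ft.

1860 ft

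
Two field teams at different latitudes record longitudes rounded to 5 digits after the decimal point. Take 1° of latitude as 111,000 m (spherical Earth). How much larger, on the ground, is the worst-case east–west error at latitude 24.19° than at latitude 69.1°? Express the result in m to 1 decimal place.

0.3 m

Rounding to 5 decimal places leaves the longitude within ±5e-06° of the true value.
Error at 24.19° = 5e-06° × 111000 × cos 24.19° ≈ 0.555 × 0.9122 = 0.50627 m.
At 69.1°: 5e-06° × 111000 × cos 69.1° = 5e-06 × 111000 × 0.3567 ≈ 0.19799 m.
Difference: 0.50627 − 0.19799 = 0.30828 m.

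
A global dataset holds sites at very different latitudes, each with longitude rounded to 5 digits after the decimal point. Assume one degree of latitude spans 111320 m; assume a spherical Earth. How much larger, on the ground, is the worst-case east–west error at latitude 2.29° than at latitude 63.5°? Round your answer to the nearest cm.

31 cm

Rounding to 5 decimal places leaves the longitude within ±5e-06° of the true value.
Error at 2.29° = 5e-06° × 111320 × cos 2.29° ≈ 0.5566 × 0.9992 = 0.55616 m.
Error at 63.5° = 5e-06° × 111320 × cos 63.5° ≈ 0.5566 × 0.4462 = 0.24835 m.
So the lower-latitude error exceeds the higher by 0.55616 − 0.24835 = 0.3078 m.
That is 0.307802 m = 30.78 cm.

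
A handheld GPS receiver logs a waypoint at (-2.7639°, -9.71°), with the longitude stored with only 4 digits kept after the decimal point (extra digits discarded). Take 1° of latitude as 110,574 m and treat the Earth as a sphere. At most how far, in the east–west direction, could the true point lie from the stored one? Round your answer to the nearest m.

11 m

Truncating at 4 decimal places can drop up to a full unit in the last place, so the longitude may be off by as much as 0.0001°.
One degree of longitude at 2.7639° is 110574 × cos 2.7639° ≈ 110574 × 0.9988 = 110445 m.
So at most 0.0001° × 110445 ≈ 11.0445 m east–west.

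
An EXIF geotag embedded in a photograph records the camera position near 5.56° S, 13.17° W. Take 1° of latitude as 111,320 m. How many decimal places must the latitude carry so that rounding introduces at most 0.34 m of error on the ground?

6 decimal places

One degree of latitude covers 111320 m.
With N decimal places the half-ulp bound is 0.5·10⁻ᴺ°, or 0.5·10⁻ᴺ × 111320 m on the ground.
Setting 55660 × 10⁻ᴺ ≤ 0.34 gives 10ᴺ ≥ 1.637e+05, i.e. N ≥ 5.21.
At 5 places the error can reach 0.557 m, but 6 places keeps it to 0.0557 m.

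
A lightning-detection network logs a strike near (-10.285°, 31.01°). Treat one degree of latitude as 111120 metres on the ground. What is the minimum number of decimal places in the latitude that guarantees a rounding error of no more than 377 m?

3 decimal places

One degree of latitude covers 111120 m.
N decimal places → at most half a unit in the last place, 0.5 × 10⁻ᴺ° = 111120/2 × 10⁻ᴺ m.
Setting 55560 × 10⁻ᴺ ≤ 377 gives 10ᴺ ≥ 147.4, i.e. N ≥ 2.17.
N = 2 would give 556 m (too coarse); N = 3 gives 55.6 m ≤ 377 m.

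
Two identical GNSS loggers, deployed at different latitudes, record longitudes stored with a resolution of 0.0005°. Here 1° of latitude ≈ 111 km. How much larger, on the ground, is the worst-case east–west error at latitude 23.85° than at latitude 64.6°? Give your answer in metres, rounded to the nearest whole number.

13 metres

With a 0.0005° grid the true value lies within half a step, ±0.0005°/2 = ±0.00025°, of the stored one.
Error at 23.85° = 0.00025° × 111000 × cos 23.85° ≈ 27.75 × 0.9146 = 25.38 m.
Error at 64.6° = 0.00025° × 111000 × cos 64.6° ≈ 27.75 × 0.4289 = 11.903 m.
Difference: 25.38 − 11.903 = 13.477 m.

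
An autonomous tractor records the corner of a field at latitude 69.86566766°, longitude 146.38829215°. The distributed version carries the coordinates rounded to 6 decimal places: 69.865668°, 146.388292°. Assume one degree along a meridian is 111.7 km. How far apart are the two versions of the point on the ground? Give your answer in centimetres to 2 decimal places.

The latitude changed by -0.00000034° and the longitude by +0.00000015°.
N–S: -0.00000034° × 111700 m/° = -0.037978 m.
E–W at 69.8657°: 0.00000015° × 111700 × cos 69.8657° = 0.00000015 × 111700 × 0.3442 ≈ 0.00576745 m.
Distance: √(0.037978² + 0.00576745²) ≈ 0.0384134 m.
That is 0.0384134 m = 3.8413 cm.

3.84 centimetres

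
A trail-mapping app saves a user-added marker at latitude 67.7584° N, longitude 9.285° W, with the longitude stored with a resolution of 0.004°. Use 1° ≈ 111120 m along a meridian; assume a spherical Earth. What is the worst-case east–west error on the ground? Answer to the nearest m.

With a 0.004° grid the true value lies within half a step, ±0.004°/2 = ±0.002°, of the stored one.
One degree of longitude at 67.7584° is 111120 × cos 67.7584° ≈ 111120 × 0.3785 = 42060.4 m.
East–west error: 0.002° × 42060.4 m/° ≈ 84.1207 m.

84 m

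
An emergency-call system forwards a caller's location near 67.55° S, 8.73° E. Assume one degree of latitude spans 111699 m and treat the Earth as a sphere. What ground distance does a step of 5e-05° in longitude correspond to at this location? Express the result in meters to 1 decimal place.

At 67.55° a degree of longitude is 111699 × cos 67.55° ≈ 42655.3 m, so 5e-05° corresponds to 2.13276 m.

2.1 meters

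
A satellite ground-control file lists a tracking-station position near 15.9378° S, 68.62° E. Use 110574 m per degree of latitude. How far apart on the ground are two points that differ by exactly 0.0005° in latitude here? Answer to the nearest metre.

0.0005° × 110574 m/° = 55.287 m.

55 metres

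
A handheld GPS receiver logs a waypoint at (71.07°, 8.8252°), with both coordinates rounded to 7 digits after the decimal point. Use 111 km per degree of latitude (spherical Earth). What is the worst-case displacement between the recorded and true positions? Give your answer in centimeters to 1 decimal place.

0.6 centimeters

Rounding to 7 decimal places leaves each coordinate within ±5e-08° of the true value.
N–S: 5e-08° × 111000 m/° = 0.00555 m.
East–west component at 71.07°: 5e-08° × 111000 × cos 71.07° ≈ 5e-08 × 36009.8 ≈ 0.00180049 m.
Worst case both components are at the extreme and orthogonal: √(0.00555² + 0.00180049²) ≈ 0.00583475 m.
That is 0.00583475 m = 0.58347 cm.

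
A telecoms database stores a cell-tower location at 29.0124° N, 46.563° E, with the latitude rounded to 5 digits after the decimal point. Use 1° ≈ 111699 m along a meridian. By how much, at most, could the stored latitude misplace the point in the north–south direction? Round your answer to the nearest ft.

Rounding to 5 decimal places leaves the latitude within ±5e-06° of the true value.
Along the meridian that is 5e-06° × 111699 m/° = 0.558495 m.
In feet: 0.558495 m ÷ 0.3048 ≈ 1.8323 ft.

2 ft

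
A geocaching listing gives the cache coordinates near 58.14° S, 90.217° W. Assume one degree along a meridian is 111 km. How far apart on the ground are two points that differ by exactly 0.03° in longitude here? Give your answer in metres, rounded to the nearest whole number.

1758 metres

One degree of longitude here spans 111000 × cos 58.14° = 111000 × 0.5278 ≈ 58590.9 m; 0.03° of that is 1757.73 m.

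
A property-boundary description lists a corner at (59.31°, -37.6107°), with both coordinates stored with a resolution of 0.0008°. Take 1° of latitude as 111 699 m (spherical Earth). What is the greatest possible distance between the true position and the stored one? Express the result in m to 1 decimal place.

50.2 m

With a 0.0008° grid the true value lies within half a step, ±0.0008°/2 = ±0.0004°, of the stored one.
Latitude error → 0.0004 × 111699 = 44.6796 m along the meridian.
Longitude error → 0.0004 × 111699 × cos 59.31° = 0.0004 × 111699 × 0.5104 ≈ 22.8041 m.
Worst case both components are at the extreme and orthogonal: √(44.6796² + 22.8041²) ≈ 50.1627 m.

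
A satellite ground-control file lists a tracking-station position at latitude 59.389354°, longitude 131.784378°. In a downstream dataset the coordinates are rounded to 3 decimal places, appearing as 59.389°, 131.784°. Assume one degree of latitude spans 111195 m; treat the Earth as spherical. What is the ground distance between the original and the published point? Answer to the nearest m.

45 m

The latitude changed by +0.000354° and the longitude by +0.000378°.
N–S: 0.000354° × 111195 m/° = 39.363 m.
East–west at this latitude: 0.000378° × 111195 × cos 59.389° ≈ 0.000378 × 56621.2 = 21.4028 m.
Combined displacement = (39.363² + 21.4028²)^½ ≈ 44.8055 m.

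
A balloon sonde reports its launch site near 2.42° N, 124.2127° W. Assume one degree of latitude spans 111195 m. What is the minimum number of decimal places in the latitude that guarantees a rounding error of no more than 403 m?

One degree of latitude covers 111195 m.
N decimal places → at most half a unit in the last place, 0.5 × 10⁻ᴺ° = 111195/2 × 10⁻ᴺ m.
Setting 55597.5 × 10⁻ᴺ ≤ 403 gives 10ᴺ ≥ 138, i.e. N ≥ 2.14.
N = 2 would give 556 m (too coarse); N = 3 gives 55.6 m ≤ 403 m.

3 decimal places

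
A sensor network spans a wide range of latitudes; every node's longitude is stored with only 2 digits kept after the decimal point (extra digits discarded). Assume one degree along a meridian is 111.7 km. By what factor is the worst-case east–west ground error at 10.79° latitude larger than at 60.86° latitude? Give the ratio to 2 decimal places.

2.02

Truncating at 2 decimal places can drop up to a full unit in the last place, so the longitude may be off by as much as 0.01°.
At 10.79°: 0.01° × 111700 × cos 10.79° = 0.01 × 111700 × 0.9823 ≈ 1097.3 m.
At 60.86°: 0.01° × 111700 × cos 60.86° = 0.01 × 111700 × 0.4869 ≈ 543.92 m.
Ratio: 1097.3 / 543.92 = cos 10.79° / cos 60.86° ≈ 2.0173.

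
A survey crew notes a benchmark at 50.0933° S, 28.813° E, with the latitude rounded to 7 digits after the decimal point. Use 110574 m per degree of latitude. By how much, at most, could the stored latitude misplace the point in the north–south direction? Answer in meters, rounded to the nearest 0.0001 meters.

Rounding to 7 decimal places leaves the latitude within ±5e-08° of the true value.
So the N–S error is at most 5e-08 × 110574 = 0.0055287 m.

0.0055 meters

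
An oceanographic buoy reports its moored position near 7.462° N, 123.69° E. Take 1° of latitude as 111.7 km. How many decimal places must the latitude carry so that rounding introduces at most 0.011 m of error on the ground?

7

One degree of latitude covers 111700 m.
With N decimal places the half-ulp bound is 0.5·10⁻ᴺ°, or 0.5·10⁻ᴺ × 111700 m on the ground.
Setting 55850 × 10⁻ᴺ ≤ 0.011 gives 10ᴺ ≥ 5.077e+06, i.e. N ≥ 6.71.
So 7 decimal places suffice (0.00558 m); 6 would allow up to 0.0558 m.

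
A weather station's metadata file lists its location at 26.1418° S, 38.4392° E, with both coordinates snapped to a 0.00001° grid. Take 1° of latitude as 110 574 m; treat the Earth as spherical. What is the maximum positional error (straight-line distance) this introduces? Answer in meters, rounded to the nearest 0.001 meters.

With a 0.00001° grid the true value lies within half a step, ±0.00001°/2 = ±5e-06°, of the stored one.
North–south component: 5e-06° × 110574 = 0.55287 m.
East–west component at 26.1418°: 5e-06° × 110574 × cos 26.1418° ≈ 5e-06 × 99263 ≈ 0.496315 m.
The two errors are perpendicular, so the maximum displacement is √(0.55287² + 0.496315²) ≈ 0.742963 m.

0.743 meters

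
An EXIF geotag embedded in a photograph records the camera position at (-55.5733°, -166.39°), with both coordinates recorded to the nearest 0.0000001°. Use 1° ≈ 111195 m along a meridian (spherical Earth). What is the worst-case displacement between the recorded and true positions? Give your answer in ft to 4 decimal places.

0.0210 ft

Rounding to 7 decimal places leaves each coordinate within ±5e-08° of the true value.
Latitude error → 5e-08 × 111195 = 0.00555975 m along the meridian.
East–west component at 55.5733°: 5e-08° × 111195 × cos 55.5733° ≈ 5e-08 × 62864.3 ≈ 0.00314321 m.
The two errors are perpendicular, so the maximum displacement is √(0.00555975² + 0.00314321²) ≈ 0.00638675 m.
Converting: 0.00638675 m × 3.2808 ft/m ≈ 0.020954 ft.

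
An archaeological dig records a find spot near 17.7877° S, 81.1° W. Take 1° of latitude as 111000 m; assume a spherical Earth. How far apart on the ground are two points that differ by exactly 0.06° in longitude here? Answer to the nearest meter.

At 17.7877° a degree of longitude is 111000 × cos 17.7877° ≈ 105694 m, so 0.06° corresponds to 6341.62 m.

6342 meters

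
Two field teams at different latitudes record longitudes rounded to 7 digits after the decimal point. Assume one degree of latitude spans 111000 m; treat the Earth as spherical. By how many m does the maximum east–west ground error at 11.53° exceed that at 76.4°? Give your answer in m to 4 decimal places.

0.0041 m

Rounding to 7 decimal places leaves the longitude within ±5e-08° of the true value.
At 11.53°: 5e-08° × 111000 × cos 11.53° = 5e-08 × 111000 × 0.9798 ≈ 0.005438 m.
At 76.4°: 5e-08° × 111000 × cos 76.4° = 5e-08 × 111000 × 0.2351 ≈ 0.001305 m.
Difference: 0.005438 − 0.001305 = 0.004133 m.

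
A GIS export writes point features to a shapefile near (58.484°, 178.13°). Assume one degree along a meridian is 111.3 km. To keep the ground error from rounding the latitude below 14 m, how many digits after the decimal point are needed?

4 decimal places

One degree of latitude covers 111300 m.
With N decimal places the half-ulp bound is 0.5·10⁻ᴺ°, or 0.5·10⁻ᴺ × 111300 m on the ground.
Need 0.5 × 111300 × 10⁻ᴺ ≤ 14 → 10⁻ᴺ ≤ 2.516e-04, so N ≥ 3.60.
So 4 decimal places suffice (5.57 m); 3 would allow up to 55.6 m.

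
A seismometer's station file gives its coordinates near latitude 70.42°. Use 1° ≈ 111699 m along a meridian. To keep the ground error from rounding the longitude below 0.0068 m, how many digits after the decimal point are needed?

7 decimal places

At 70.42° one degree of longitude covers 111699 × cos 70.42° ≈ 111699 × 0.3351 ≈ 37432.9 m.
With N decimal places the half-ulp bound is 0.5·10⁻ᴺ°, or 0.5·10⁻ᴺ × 37432.9 m on the ground.
Setting 18716.4 × 10⁻ᴺ ≤ 0.0068 gives 10ᴺ ≥ 2.752e+06, i.e. N ≥ 6.44.
N = 6 would give 0.0187 m (too coarse); N = 7 gives 0.00187 m ≤ 0.0068 m.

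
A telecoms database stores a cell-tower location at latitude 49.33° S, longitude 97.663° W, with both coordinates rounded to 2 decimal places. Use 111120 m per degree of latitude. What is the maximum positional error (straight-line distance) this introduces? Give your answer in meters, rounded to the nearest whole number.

663 meters

Rounding to 2 decimal places leaves each coordinate within ±0.005° of the true value.
N–S: 0.005° × 111120 m/° = 555.6 m.
E–W at 49.33°: 0.005° × 111120 × cos 49.33° = 0.005 × 111120 × 0.6517 ≈ 362.085 m.
The two errors are perpendicular, so the maximum displacement is √(555.6² + 362.085²) ≈ 663.172 m.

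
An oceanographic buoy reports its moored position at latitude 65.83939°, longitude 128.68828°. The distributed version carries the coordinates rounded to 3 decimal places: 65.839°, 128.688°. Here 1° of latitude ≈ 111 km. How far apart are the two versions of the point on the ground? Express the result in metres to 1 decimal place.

The latitude changed by +0.00039° and the longitude by +0.00028°.
North–south shift: 0.00039 × 111000 = 43.29 m.
E–W at 65.839°: 0.00028° × 111000 × cos 65.839° = 0.00028 × 111000 × 0.4093 ≈ 12.7211 m.
Hypotenuse of the two orthogonal shifts: √(43.29² + 12.7211²) = 45.1204 m.

45.1 metres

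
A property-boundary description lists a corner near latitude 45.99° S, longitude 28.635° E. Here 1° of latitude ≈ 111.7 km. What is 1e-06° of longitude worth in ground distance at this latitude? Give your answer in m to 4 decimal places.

At 45.99° a degree of longitude is 111700 × cos 45.99° ≈ 77607.4 m, so 1e-06° corresponds to 0.0776074 m.

0.0776 m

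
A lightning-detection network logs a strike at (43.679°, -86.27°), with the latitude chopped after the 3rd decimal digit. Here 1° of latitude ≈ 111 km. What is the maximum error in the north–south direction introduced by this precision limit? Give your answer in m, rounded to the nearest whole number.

111 m

Truncating at 3 decimal places can drop up to a full unit in the last place, so the latitude may be off by as much as 0.001°.
North–south distance: 0.001° × 111000 m/° = 111 m.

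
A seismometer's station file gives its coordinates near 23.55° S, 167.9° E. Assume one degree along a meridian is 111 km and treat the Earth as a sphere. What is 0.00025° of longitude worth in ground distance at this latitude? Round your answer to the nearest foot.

One degree of longitude here spans 111000 × cos 23.55° = 111000 × 0.9167 ≈ 101755 m; 0.00025° of that is 25.4388 m.
In feet: 25.4388 m ÷ 0.3048 ≈ 83.46 ft.

83 feet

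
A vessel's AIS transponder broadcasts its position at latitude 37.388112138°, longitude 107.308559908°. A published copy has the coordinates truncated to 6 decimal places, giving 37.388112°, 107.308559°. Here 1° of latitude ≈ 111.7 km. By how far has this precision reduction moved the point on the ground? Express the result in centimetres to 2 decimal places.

Δlat = 37.388112138 − 37.388112 = +0.000000138°; Δlon = 107.308559908 − 107.308559 = +0.000000908°.
N–S: 0.000000138° × 111700 m/° = 0.0154146 m.
East–west at this latitude: 0.000000908° × 111700 × cos 37.3881° ≈ 0.000000908 × 88750.2 = 0.0805852 m.
Hypotenuse of the two orthogonal shifts: √(0.0154146² + 0.0805852²) = 0.0820462 m.
That is 0.0820462 m = 8.2046 cm.

8.20 centimetres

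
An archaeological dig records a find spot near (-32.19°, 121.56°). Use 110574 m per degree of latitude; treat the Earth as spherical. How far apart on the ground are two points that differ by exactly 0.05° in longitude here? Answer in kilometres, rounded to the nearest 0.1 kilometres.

One degree of longitude here spans 110574 × cos 32.19° = 110574 × 0.8463 ≈ 93577.2 m; 0.05° of that is 4678.86 m.
That is 4678.86 m = 4.6789 km.

4.7 kilometres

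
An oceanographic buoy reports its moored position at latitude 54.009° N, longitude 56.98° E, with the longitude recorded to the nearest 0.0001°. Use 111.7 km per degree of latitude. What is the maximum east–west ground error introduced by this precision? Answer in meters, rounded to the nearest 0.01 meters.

3.28 meters

Rounding to 4 decimal places leaves the longitude within ±5e-05° of the true value.
Parallels shrink by cos φ, so at 54.009° a degree of longitude is 111700 × 0.5877 ≈ 65641.4 m.
East–west error: 5e-05° × 65641.4 m/° ≈ 3.28207 m.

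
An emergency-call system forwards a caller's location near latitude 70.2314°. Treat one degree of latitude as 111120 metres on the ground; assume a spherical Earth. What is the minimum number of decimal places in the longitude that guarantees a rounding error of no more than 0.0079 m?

7

At 70.2314° one degree of longitude covers 111120 × cos 70.2314° ≈ 111120 × 0.3382 ≈ 37583.3 m.
Rounding to N decimal places gives at most 0.5 × 10⁻ᴺ degrees of error, i.e. 0.5 × 10⁻ᴺ × 37583.3 m.
Need 0.5 × 37583.3 × 10⁻ᴺ ≤ 0.0079 → 10⁻ᴺ ≤ 4.204e-07, so N ≥ 6.38.
N = 6 would give 0.0188 m (too coarse); N = 7 gives 0.00188 m ≤ 0.0079 m.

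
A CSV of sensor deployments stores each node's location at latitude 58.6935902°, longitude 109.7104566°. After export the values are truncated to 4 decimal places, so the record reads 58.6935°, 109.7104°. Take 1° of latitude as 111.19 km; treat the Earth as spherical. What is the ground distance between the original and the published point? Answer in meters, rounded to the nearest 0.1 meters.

10.5 meters

Δlat = 58.6935902 − 58.6935 = +0.0000902°; Δlon = 109.7104566 − 109.7104 = +0.0000566°.
North–south shift: 0.0000902 × 111190 = 10.0293 m.
E–W at 58.6935°: 0.0000566° × 111190 × cos 58.6935° = 0.0000566 × 111190 × 0.5196 ≈ 3.27013 m.
Hypotenuse of the two orthogonal shifts: √(10.0293² + 3.27013²) = 10.549 m.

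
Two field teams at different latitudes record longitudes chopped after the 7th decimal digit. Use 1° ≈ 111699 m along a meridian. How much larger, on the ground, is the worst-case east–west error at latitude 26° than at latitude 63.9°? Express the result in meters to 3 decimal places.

0.005 meters

Truncating at 7 decimal places can drop up to a full unit in the last place, so the longitude may be off by as much as 1e-07°.
At 26°: 1e-07° × 111699 × cos 26° = 1e-07 × 111699 × 0.8988 ≈ 0.010039 m.
Error at 63.9° = 1e-07° × 111699 × cos 63.9° ≈ 0.01117 × 0.4399 = 0.0049141 m.
So the lower-latitude error exceeds the higher by 0.010039 − 0.0049141 = 0.0051254 m.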